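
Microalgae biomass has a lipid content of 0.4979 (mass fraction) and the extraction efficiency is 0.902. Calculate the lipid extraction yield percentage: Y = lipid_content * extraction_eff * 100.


Y = lipid_content * extraction_eff * 100
= 0.4979 * 0.902 * 100
= 44.9106%

44.9106%


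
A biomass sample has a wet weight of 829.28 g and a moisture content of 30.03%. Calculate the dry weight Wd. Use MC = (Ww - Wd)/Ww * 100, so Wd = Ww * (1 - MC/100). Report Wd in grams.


Wd = Ww * (1 - MC/100)
= 829.28 * (1 - 30.03/100)
= 580.2472 g

580.2472 g


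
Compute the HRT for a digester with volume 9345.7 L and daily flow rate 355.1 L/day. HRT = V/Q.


HRT = V / Q
= 9345.7 / 355.1
= 26.3185 days

26.3185 days


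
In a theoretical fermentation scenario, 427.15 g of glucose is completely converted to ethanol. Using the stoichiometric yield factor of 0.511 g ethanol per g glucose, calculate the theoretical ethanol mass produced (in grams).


Theoretical ethanol yield: m_EtOH = 0.511 * m_glucose
m_EtOH = 0.511 * 427.15 = 218.2737 g

218.2737 g


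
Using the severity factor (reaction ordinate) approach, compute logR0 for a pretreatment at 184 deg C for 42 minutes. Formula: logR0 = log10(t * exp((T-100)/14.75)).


logR0 = log10(t * exp((T - 100) / 14.75))
= log10(42 * exp((184 - 100) / 14.75))
= 4.0965

4.0965


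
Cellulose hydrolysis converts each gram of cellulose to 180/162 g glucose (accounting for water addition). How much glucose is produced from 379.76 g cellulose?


glucose = cellulose * 180/162
= 379.76 * 180/162
= 421.9556 g

421.9556 g


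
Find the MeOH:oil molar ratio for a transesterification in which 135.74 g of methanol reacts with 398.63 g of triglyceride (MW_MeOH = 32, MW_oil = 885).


Molar ratio = n_MeOH / n_oil = (MeOH/32) / (oil/885) = (MeOH * 885) / (32 * oil)
= (135.74 * 885) / (32 * 398.63)
= 9.4174

9.4174


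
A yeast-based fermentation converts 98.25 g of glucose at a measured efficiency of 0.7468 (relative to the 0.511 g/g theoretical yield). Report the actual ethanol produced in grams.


Actual ethanol: m = 0.511 * 98.25 * 0.7468
m = 37.4937 g

37.4937 g


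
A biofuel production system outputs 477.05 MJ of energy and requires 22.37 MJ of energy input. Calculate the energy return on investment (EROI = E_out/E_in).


EROI = E_out / E_in
= 477.05 / 22.37
= 21.3254

21.3254


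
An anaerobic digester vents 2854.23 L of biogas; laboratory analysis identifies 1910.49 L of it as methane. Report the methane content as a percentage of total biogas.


CH4% = V_CH4 / V_total * 100
= 1910.49 / 2854.23 * 100
= 66.9354%

66.9354%


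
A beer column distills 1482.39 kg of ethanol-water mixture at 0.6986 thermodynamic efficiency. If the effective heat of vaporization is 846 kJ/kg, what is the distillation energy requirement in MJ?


E = m * 846 / (eta * 1000)
= 1482.39 * 846 / (0.6986 * 1000)
= 1795.1645 MJ

1795.1645 MJ


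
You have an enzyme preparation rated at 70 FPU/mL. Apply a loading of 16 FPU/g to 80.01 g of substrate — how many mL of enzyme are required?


V = dosage * m_sub / activity
V = 16 * 80.01 / 70
V = 18.2880 mL

18.2880 mL


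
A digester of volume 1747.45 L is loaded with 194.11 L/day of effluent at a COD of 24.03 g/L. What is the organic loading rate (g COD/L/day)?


OLR = Q * S / V
= 194.11 * 24.03 / 1747.45
= 2.6693 g/L/day

2.6693 g/L/day


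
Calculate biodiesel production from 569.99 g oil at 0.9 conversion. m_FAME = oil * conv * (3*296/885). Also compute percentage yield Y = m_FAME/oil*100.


m_FAME = oil * conv * (3 * 296 / 885) = oil * conv * (888/885)
= 569.99 * 0.9 * 888 / 885
= 514.7300 g
Y = m_FAME / oil * 100 = conv * (888/885) * 100
= 0.9 * 888 / 885 * 100
= 90.31%

514.7300 g FAME; Y = 90.31%


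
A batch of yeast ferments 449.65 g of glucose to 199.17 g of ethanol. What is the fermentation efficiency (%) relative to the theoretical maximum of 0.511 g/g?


Fermentation efficiency = (actual / (0.511 * glucose)) * 100
= (199.17 / (0.511 * 449.65)) * 100
= 86.6819%

86.6819%


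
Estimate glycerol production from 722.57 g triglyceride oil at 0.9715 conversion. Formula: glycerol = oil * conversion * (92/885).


glycerol = oil * conv * (92/885)
= 722.57 * 0.9715 * 92 / 885
= 72.9739 g

72.9739 g


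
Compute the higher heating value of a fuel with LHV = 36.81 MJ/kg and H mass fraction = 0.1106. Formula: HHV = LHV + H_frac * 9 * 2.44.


HHV = LHV + H_frac * 9 * 2.44
= 36.81 + 0.1106 * 9 * 2.44
= 39.2388 MJ/kg

39.2388 MJ/kg


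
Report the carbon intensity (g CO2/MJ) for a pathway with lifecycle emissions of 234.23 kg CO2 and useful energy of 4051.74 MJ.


CI = CO2 * 1000 / E
= 234.23 * 1000 / 4051.74
= 57.8097 g CO2/MJ

57.8097 g CO2/MJ


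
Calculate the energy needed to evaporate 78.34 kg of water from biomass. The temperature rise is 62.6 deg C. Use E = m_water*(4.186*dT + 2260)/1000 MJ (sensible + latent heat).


E = m_water * (4.186 * dT + 2260) / 1000
= 78.34 * (4.186 * 62.6 + 2260) / 1000
= 197.5769 MJ

197.5769 MJ


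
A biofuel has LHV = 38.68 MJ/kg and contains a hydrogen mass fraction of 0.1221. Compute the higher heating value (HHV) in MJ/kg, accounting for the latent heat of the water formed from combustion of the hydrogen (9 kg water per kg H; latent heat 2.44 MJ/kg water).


HHV = LHV + H_frac * 9 * 2.44
= 38.68 + 0.1221 * 9 * 2.44
= 41.3613 MJ/kg

41.3613 MJ/kg


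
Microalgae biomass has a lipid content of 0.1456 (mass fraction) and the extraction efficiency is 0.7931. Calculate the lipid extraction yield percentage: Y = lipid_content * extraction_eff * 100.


Y = lipid_content * extraction_eff * 100
= 0.1456 * 0.7931 * 100
= 11.5475%

11.5475%


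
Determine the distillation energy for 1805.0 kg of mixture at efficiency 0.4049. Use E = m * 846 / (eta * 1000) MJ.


E = m * 846 / (eta * 1000)
= 1805.0 * 846 / (0.4049 * 1000)
= 3771.3756 MJ

3771.3756 MJ


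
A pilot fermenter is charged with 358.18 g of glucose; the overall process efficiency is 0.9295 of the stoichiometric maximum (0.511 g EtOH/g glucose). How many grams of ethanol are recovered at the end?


Actual ethanol: m = 0.511 * 358.18 * 0.9295
m = 170.1264 g

170.1264 g


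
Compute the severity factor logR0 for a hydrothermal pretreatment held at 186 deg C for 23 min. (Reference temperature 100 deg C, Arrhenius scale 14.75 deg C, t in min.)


logR0 = log10(t * exp((T - 100) / 14.75))
= log10(23 * exp((186 - 100) / 14.75))
= 3.8939

3.8939


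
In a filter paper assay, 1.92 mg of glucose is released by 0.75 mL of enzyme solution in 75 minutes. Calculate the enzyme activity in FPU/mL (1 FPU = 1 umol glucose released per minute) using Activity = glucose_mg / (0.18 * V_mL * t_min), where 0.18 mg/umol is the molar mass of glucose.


Activity = glucose_mg / (0.18 mg/umol * V_mL * t_min)
= 1.92 / (0.18 * 0.75 * 75)
= 0.1896 FPU/mL

0.1896 FPU/mL


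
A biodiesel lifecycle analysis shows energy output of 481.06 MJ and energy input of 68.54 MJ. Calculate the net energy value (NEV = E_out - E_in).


NEV = E_out - E_in
= 481.06 - 68.54
= 412.5200 MJ

412.5200 MJ


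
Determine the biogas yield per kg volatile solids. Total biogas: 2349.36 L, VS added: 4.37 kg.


Y = V / VS
= 2349.36 / 4.37
= 537.6110 L/kg VS

537.6110 L/kg VS


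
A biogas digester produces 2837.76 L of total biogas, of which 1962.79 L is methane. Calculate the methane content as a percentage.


CH4% = V_CH4 / V_total * 100
= 1962.79 / 2837.76 * 100
= 69.1669%

69.1669%


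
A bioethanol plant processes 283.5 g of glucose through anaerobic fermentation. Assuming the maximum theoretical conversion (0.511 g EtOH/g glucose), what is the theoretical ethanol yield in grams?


Theoretical ethanol yield: m_EtOH = 0.511 * m_glucose
m_EtOH = 0.511 * 283.5 = 144.8685 g

144.8685 g


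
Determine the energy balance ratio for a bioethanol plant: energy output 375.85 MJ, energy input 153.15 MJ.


EROI = E_out / E_in
= 375.85 / 153.15
= 2.4541

2.4541


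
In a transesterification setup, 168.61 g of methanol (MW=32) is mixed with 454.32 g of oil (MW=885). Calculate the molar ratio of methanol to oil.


Molar ratio = n_MeOH / n_oil = (MeOH/32) / (oil/885) = (MeOH * 885) / (32 * oil)
= (168.61 * 885) / (32 * 454.32)
= 10.2640

10.2640


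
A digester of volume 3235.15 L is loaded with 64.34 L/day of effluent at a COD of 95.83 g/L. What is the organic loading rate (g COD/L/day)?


OLR = Q * S / V
= 64.34 * 95.83 / 3235.15
= 1.9058 g/L/day

1.9058 g/L/day


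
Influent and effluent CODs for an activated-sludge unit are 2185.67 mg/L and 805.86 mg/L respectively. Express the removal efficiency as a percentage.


eta = (COD_in - COD_out) / COD_in * 100
= (2185.67 - 805.86) / 2185.67 * 100
= 63.1298%

63.1298%


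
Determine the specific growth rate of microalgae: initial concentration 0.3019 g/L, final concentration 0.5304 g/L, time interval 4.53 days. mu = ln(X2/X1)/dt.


mu = ln(X2/X1) / dt
= ln(0.5304/0.3019) / 4.53
= 0.1244 per day

0.1244 per day


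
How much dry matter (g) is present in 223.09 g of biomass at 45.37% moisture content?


Wd = Ww * (1 - MC/100)
= 223.09 * (1 - 45.37/100)
= 121.8741 g

121.8741 g


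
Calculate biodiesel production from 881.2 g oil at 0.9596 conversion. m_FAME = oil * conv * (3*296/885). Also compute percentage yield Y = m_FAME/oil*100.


m_FAME = oil * conv * (3 * 296 / 885) = oil * conv * (888/885)
= 881.2 * 0.9596 * 888 / 885
= 848.4660 g
Y = m_FAME / oil * 100 = conv * (888/885) * 100
= 0.9596 * 888 / 885 * 100
= 96.29%

848.4660 g FAME; Y = 96.29%


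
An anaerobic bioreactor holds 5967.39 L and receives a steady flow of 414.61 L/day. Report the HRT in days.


HRT = V / Q
= 5967.39 / 414.61
= 14.3928 days

14.3928 days


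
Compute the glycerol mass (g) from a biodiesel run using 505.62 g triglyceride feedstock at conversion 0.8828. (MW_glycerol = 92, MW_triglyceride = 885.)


glycerol = oil * conv * (92/885)
= 505.62 * 0.8828 * 92 / 885
= 46.4014 g

46.4014 g


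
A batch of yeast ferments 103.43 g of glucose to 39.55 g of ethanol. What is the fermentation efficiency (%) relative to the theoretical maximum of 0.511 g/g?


Fermentation efficiency = (actual / (0.511 * glucose)) * 100
= (39.55 / (0.511 * 103.43)) * 100
= 74.8306%

74.8306%


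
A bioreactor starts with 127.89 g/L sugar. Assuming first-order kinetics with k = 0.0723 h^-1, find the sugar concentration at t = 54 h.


S = S0 * exp(-k * t)
S = 127.89 * exp(-0.0723 * 54)
S = 2.5779 g/L

2.5779 g/L


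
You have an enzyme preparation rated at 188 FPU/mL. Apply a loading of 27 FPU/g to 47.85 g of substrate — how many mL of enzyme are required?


V = dosage * m_sub / activity
V = 27 * 47.85 / 188
V = 6.8721 mL

6.8721 mL


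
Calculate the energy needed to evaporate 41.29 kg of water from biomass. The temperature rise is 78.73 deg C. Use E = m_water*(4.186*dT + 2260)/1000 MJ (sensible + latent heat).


E = m_water * (4.186 * dT + 2260) / 1000
= 41.29 * (4.186 * 78.73 + 2260) / 1000
= 106.9231 MJ

106.9231 MJ


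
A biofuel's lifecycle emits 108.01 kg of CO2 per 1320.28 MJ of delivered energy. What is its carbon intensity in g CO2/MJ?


CI = CO2 * 1000 / E
= 108.01 * 1000 / 1320.28
= 81.8084 g CO2/MJ

81.8084 g CO2/MJ


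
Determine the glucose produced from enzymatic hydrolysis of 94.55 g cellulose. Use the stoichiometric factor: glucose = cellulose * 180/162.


glucose = cellulose * 180/162
= 94.55 * 180/162
= 105.0556 g

105.0556 g


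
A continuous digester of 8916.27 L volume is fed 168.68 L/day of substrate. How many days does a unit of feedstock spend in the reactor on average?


HRT = V / Q
= 8916.27 / 168.68
= 52.8591 days

52.8591 days


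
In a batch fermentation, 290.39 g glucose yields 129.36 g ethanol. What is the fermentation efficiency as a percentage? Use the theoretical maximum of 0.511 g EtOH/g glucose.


Fermentation efficiency = (actual / (0.511 * glucose)) * 100
= (129.36 / (0.511 * 290.39)) * 100
= 87.1761%

87.1761%


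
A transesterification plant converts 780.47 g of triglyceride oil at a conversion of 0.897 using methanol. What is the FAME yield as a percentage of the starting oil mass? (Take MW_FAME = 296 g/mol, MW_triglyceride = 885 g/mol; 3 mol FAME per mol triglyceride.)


m_FAME = oil * conv * (3 * 296 / 885) = oil * conv * (888/885)
= 780.47 * 0.897 * 888 / 885
= 702.4547 g
Y = m_FAME / oil * 100 = conv * (888/885) * 100
= 0.897 * 888 / 885 * 100
= 90.00%

90.00%


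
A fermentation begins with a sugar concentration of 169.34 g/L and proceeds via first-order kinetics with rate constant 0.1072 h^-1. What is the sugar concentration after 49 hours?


S = S0 * exp(-k * t)
S = 169.34 * exp(-0.1072 * 49)
S = 0.8861 g/L

0.8861 g/L


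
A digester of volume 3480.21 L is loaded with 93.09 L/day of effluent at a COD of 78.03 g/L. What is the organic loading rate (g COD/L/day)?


OLR = Q * S / V
= 93.09 * 78.03 / 3480.21
= 2.0872 g/L/day

2.0872 g/L/day


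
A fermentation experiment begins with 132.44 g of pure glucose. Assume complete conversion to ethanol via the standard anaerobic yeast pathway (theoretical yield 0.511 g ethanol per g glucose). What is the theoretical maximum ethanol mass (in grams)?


Theoretical ethanol yield: m_EtOH = 0.511 * m_glucose
m_EtOH = 0.511 * 132.44 = 67.6768 g

67.6768 g


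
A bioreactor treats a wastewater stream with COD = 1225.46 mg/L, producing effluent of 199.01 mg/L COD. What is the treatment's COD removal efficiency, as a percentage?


eta = (COD_in - COD_out) / COD_in * 100
= (1225.46 - 199.01) / 1225.46 * 100
= 83.7604%

83.7604%


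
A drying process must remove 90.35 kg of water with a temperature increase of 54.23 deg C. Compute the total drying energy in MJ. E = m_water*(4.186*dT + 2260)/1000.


E = m_water * (4.186 * dT + 2260) / 1000
= 90.35 * (4.186 * 54.23 + 2260) / 1000
= 224.7011 MJ

224.7011 MJ


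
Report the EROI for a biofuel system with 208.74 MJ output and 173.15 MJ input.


EROI = E_out / E_in
= 208.74 / 173.15
= 1.2055

1.2055


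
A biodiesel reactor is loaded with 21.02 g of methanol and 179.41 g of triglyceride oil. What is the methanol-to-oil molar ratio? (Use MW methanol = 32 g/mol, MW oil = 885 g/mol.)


Molar ratio = n_MeOH / n_oil = (MeOH/32) / (oil/885) = (MeOH * 885) / (32 * oil)
= (21.02 * 885) / (32 * 179.41)
= 3.2403

3.2403


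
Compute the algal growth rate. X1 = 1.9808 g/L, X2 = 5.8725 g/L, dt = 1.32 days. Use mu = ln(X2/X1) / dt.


mu = ln(X2/X1) / dt
= ln(5.8725/1.9808) / 1.32
= 0.8233 per day

0.8233 per day


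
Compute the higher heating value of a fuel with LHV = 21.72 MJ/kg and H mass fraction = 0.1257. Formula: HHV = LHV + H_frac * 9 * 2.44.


HHV = LHV + H_frac * 9 * 2.44
= 21.72 + 0.1257 * 9 * 2.44
= 24.4804 MJ/kg

24.4804 MJ/kg


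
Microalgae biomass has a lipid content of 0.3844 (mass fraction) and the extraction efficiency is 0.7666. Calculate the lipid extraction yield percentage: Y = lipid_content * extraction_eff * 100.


Y = lipid_content * extraction_eff * 100
= 0.3844 * 0.7666 * 100
= 29.4681%

29.4681%


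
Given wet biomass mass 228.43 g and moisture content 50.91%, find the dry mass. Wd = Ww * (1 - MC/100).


Wd = Ww * (1 - MC/100)
= 228.43 * (1 - 50.91/100)
= 112.1363 g

112.1363 g


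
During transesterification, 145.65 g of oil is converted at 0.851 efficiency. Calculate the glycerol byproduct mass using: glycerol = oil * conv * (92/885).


glycerol = oil * conv * (92/885)
= 145.65 * 0.851 * 92 / 885
= 12.8850 g

12.8850 g


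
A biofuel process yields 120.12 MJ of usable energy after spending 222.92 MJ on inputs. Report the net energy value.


NEV = E_out - E_in
= 120.12 - 222.92
= -102.8000 MJ

-102.8000 MJ


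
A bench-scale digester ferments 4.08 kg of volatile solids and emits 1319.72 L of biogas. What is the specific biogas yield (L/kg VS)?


Y = V / VS
= 1319.72 / 4.08
= 323.4608 L/kg VS

323.4608 L/kg VS


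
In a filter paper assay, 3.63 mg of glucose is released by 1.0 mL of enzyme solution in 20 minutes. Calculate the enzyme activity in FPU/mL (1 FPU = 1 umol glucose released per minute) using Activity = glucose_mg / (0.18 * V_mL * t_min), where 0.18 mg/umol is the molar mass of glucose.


Activity = glucose_mg / (0.18 mg/umol * V_mL * t_min)
= 3.63 / (0.18 * 1.0 * 20)
= 1.0083 FPU/mL

1.0083 FPU/mL


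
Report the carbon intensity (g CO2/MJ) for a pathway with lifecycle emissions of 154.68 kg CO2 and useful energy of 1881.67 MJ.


CI = CO2 * 1000 / E
= 154.68 * 1000 / 1881.67
= 82.2036 g CO2/MJ

82.2036 g CO2/MJ


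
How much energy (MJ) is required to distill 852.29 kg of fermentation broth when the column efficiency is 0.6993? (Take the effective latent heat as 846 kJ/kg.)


E = m * 846 / (eta * 1000)
= 852.29 * 846 / (0.6993 * 1000)
= 1031.0844 MJ

1031.0844 MJ


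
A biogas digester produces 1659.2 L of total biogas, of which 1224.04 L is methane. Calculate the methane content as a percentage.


CH4% = V_CH4 / V_total * 100
= 1224.04 / 1659.2 * 100
= 73.7729%

73.7729%


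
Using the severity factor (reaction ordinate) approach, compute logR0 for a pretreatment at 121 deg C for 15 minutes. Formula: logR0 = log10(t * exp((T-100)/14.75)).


logR0 = log10(t * exp((T - 100) / 14.75))
= log10(15 * exp((121 - 100) / 14.75))
= 1.7944

1.7944


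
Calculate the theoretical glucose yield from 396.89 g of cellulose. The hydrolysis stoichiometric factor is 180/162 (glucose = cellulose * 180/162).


glucose = cellulose * 180/162
= 396.89 * 180/162
= 440.9889 g

440.9889 g


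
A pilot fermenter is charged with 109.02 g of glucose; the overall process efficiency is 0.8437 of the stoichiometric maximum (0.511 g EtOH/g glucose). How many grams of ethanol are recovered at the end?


Actual ethanol: m = 0.511 * 109.02 * 0.8437
m = 47.0019 g

47.0019 g


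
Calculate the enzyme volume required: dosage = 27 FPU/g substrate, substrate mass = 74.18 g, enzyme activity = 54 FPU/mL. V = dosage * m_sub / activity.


V = dosage * m_sub / activity
V = 27 * 74.18 / 54
V = 37.0900 mL

37.0900 mL


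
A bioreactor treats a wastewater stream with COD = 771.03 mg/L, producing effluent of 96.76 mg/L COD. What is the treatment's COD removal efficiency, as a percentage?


eta = (COD_in - COD_out) / COD_in * 100
= (771.03 - 96.76) / 771.03 * 100
= 87.4506%

87.4506%


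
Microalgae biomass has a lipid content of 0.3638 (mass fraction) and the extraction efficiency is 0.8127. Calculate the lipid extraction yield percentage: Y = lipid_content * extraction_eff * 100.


Y = lipid_content * extraction_eff * 100
= 0.3638 * 0.8127 * 100
= 29.5660%

29.5660%


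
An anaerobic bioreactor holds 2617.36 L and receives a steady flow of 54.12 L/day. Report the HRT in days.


HRT = V / Q
= 2617.36 / 54.12
= 48.3622 days

48.3622 days


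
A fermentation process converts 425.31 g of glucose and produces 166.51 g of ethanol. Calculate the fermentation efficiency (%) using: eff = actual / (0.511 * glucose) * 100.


Fermentation efficiency = (actual / (0.511 * glucose)) * 100
= (166.51 / (0.511 * 425.31)) * 100
= 76.6150%

76.6150%


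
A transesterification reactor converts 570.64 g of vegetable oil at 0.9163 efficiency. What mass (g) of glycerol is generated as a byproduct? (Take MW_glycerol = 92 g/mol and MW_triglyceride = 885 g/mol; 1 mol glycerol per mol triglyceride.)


glycerol = oil * conv * (92/885)
= 570.64 * 0.9163 * 92 / 885
= 54.3556 g

54.3556 g


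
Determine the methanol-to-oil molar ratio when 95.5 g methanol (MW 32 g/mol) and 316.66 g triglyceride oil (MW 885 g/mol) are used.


Molar ratio = n_MeOH / n_oil = (MeOH/32) / (oil/885) = (MeOH * 885) / (32 * oil)
= (95.5 * 885) / (32 * 316.66)
= 8.3407

8.3407


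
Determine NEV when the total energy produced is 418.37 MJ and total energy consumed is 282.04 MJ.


NEV = E_out - E_in
= 418.37 - 282.04
= 136.3300 MJ

136.3300 MJ


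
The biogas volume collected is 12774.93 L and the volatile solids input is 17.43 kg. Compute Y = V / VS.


Y = V / VS
= 12774.93 / 17.43
= 732.9277 L/kg VS

732.9277 L/kg VS


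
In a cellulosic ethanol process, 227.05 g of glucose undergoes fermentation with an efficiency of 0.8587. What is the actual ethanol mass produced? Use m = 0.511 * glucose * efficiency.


Actual ethanol: m = 0.511 * 227.05 * 0.8587
m = 99.6286 g

99.6286 g


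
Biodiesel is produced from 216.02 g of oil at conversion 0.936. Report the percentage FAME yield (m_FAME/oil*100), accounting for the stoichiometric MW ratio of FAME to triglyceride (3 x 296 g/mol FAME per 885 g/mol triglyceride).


m_FAME = oil * conv * (3 * 296 / 885) = oil * conv * (888/885)
= 216.02 * 0.936 * 888 / 885
= 202.8801 g
Y = m_FAME / oil * 100 = conv * (888/885) * 100
= 0.936 * 888 / 885 * 100
= 93.92%

93.92%


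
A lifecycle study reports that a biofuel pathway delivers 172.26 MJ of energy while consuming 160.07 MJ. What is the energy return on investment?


EROI = E_out / E_in
= 172.26 / 160.07
= 1.0762

1.0762


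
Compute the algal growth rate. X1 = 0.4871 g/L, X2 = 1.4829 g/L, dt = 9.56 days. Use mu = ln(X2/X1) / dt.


mu = ln(X2/X1) / dt
= ln(1.4829/0.4871) / 9.56
= 0.1165 per day

0.1165 per day


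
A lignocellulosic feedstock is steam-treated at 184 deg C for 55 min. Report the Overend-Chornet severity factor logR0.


logR0 = log10(t * exp((T - 100) / 14.75))
= log10(55 * exp((184 - 100) / 14.75))
= 4.2136

4.2136


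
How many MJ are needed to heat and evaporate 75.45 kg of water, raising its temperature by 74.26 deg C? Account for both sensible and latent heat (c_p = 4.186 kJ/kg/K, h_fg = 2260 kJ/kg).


E = m_water * (4.186 * dT + 2260) / 1000
= 75.45 * (4.186 * 74.26 + 2260) / 1000
= 193.9708 MJ

193.9708 MJ


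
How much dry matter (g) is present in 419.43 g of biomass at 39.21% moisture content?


Wd = Ww * (1 - MC/100)
= 419.43 * (1 - 39.21/100)
= 254.9715 g

254.9715 g


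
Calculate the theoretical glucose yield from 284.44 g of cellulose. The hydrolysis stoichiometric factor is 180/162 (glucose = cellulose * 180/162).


glucose = cellulose * 180/162
= 284.44 * 180/162
= 316.0444 g

316.0444 g


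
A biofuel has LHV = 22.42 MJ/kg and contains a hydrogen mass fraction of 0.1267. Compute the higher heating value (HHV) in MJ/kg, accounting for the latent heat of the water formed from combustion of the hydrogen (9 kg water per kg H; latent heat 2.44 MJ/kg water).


HHV = LHV + H_frac * 9 * 2.44
= 22.42 + 0.1267 * 9 * 2.44
= 25.2023 MJ/kg

25.2023 MJ/kg


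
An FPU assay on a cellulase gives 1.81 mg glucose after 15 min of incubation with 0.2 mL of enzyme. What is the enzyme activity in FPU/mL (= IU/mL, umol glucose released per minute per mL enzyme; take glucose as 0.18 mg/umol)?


Activity = glucose_mg / (0.18 mg/umol * V_mL * t_min)
= 1.81 / (0.18 * 0.2 * 15)
= 3.3519 FPU/mL

3.3519 FPU/mL


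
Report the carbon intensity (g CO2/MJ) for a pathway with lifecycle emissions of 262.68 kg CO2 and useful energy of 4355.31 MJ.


CI = CO2 * 1000 / E
= 262.68 * 1000 / 4355.31
= 60.3126 g CO2/MJ

60.3126 g CO2/MJ


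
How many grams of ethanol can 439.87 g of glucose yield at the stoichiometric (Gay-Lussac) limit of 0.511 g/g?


Theoretical ethanol yield: m_EtOH = 0.511 * m_glucose
m_EtOH = 0.511 * 439.87 = 224.7736 g

224.7736 g


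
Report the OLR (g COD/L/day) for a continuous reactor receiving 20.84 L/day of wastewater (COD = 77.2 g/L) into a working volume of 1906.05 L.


OLR = Q * S / V
= 20.84 * 77.2 / 1906.05
= 0.8441 g/L/day

0.8441 g/L/day


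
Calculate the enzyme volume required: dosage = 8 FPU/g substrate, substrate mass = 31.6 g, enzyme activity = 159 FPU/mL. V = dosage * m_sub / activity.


V = dosage * m_sub / activity
V = 8 * 31.6 / 159
V = 1.5899 mL

1.5899 mL


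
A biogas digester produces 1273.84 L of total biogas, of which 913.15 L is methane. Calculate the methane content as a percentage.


CH4% = V_CH4 / V_total * 100
= 913.15 / 1273.84 * 100
= 71.6848%

71.6848%


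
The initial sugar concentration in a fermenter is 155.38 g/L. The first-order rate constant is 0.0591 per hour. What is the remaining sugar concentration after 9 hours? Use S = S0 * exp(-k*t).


S = S0 * exp(-k * t)
S = 155.38 * exp(-0.0591 * 9)
S = 91.2838 g/L

91.2838 g/L


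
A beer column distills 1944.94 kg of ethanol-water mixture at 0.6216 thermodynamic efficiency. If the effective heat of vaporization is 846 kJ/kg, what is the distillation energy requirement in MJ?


E = m * 846 / (eta * 1000)
= 1944.94 * 846 / (0.6216 * 1000)
= 2647.0708 MJ

2647.0708 MJ


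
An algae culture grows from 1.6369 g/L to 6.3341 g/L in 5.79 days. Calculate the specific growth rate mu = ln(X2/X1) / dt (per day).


mu = ln(X2/X1) / dt
= ln(6.3341/1.6369) / 5.79
= 0.2337 per day

0.2337 per day


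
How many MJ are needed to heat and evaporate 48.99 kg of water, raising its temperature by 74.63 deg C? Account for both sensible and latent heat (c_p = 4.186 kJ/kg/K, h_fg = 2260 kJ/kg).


E = m_water * (4.186 * dT + 2260) / 1000
= 48.99 * (4.186 * 74.63 + 2260) / 1000
= 126.0219 MJ

126.0219 MJ


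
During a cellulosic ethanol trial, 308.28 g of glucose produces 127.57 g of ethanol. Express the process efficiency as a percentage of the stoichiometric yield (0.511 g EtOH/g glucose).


Fermentation efficiency = (actual / (0.511 * glucose)) * 100
= (127.57 / (0.511 * 308.28)) * 100
= 80.9808%

80.9808%


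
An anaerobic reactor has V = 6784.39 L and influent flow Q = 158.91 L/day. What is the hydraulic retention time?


HRT = V / Q
= 6784.39 / 158.91
= 42.6933 days

42.6933 days


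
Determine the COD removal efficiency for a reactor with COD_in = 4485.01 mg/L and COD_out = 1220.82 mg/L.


eta = (COD_in - COD_out) / COD_in * 100
= (4485.01 - 1220.82) / 4485.01 * 100
= 72.7800%

72.7800%


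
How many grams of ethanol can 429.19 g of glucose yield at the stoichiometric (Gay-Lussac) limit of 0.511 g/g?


Theoretical ethanol yield: m_EtOH = 0.511 * m_glucose
m_EtOH = 0.511 * 429.19 = 219.3161 g

219.3161 g


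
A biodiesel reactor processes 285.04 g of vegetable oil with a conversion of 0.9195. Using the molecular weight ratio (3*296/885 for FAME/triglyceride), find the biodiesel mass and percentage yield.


m_FAME = oil * conv * (3 * 296 / 885) = oil * conv * (888/885)
= 285.04 * 0.9195 * 888 / 885
= 262.9827 g
Y = m_FAME / oil * 100 = conv * (888/885) * 100
= 0.9195 * 888 / 885 * 100
= 92.26%

262.9827 g FAME; Y = 92.26%


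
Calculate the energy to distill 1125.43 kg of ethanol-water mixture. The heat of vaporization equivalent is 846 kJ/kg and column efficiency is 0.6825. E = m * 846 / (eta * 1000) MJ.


E = m * 846 / (eta * 1000)
= 1125.43 * 846 / (0.6825 * 1000)
= 1395.0385 MJ

1395.0385 MJ


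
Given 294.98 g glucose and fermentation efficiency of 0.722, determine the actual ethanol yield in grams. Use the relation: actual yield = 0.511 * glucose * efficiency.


Actual ethanol: m = 0.511 * 294.98 * 0.722
m = 108.8305 g

108.8305 g


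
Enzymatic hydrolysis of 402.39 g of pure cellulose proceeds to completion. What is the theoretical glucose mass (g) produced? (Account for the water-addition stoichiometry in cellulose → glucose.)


glucose = cellulose * 180/162
= 402.39 * 180/162
= 447.1000 g

447.1000 g


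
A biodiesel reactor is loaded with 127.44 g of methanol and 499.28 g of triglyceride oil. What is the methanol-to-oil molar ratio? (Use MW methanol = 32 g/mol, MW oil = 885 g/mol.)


Molar ratio = n_MeOH / n_oil = (MeOH/32) / (oil/885) = (MeOH * 885) / (32 * oil)
= (127.44 * 885) / (32 * 499.28)
= 7.0592

7.0592


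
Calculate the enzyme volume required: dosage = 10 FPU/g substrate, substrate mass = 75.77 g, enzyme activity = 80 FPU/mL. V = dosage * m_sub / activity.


V = dosage * m_sub / activity
V = 10 * 75.77 / 80
V = 9.4712 mL

9.4712 mL


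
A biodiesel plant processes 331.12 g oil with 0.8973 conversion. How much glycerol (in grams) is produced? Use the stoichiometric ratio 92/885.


glycerol = oil * conv * (92/885)
= 331.12 * 0.8973 * 92 / 885
= 30.8864 g

30.8864 g


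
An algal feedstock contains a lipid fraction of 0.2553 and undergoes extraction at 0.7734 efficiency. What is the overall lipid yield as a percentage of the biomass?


Y = lipid_content * extraction_eff * 100
= 0.2553 * 0.7734 * 100
= 19.7449%

19.7449%


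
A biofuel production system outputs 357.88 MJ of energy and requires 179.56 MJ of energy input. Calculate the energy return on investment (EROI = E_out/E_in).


EROI = E_out / E_in
= 357.88 / 179.56
= 1.9931

1.9931


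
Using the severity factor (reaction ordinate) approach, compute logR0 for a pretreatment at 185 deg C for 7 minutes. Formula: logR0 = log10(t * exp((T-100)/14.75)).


logR0 = log10(t * exp((T - 100) / 14.75))
= log10(7 * exp((185 - 100) / 14.75))
= 3.3478

3.3478


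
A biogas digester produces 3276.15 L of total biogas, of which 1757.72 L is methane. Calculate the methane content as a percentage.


CH4% = V_CH4 / V_total * 100
= 1757.72 / 3276.15 * 100
= 53.6520%

53.6520%


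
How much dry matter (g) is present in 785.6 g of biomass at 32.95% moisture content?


Wd = Ww * (1 - MC/100)
= 785.6 * (1 - 32.95/100)
= 526.7448 g

526.7448 g


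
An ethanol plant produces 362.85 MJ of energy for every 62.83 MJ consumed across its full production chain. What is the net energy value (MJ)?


NEV = E_out - E_in
= 362.85 - 62.83
= 300.0200 MJ

300.0200 MJ


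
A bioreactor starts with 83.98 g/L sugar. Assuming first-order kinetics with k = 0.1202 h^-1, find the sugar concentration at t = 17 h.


S = S0 * exp(-k * t)
S = 83.98 * exp(-0.1202 * 17)
S = 10.8827 g/L

10.8827 g/L


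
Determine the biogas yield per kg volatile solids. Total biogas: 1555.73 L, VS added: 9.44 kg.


Y = V / VS
= 1555.73 / 9.44
= 164.8019 L/kg VS

164.8019 L/kg VS


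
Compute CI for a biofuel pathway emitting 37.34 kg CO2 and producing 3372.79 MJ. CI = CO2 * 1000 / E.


CI = CO2 * 1000 / E
= 37.34 * 1000 / 3372.79
= 11.0710 g CO2/MJ

11.0710 g CO2/MJ


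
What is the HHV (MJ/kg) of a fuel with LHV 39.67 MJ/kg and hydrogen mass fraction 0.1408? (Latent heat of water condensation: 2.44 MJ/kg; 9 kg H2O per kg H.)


HHV = LHV + H_frac * 9 * 2.44
= 39.67 + 0.1408 * 9 * 2.44
= 42.7620 MJ/kg

42.7620 MJ/kg


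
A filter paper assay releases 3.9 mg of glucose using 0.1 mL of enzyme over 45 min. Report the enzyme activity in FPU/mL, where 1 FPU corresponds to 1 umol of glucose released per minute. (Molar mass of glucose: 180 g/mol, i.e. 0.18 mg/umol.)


Activity = glucose_mg / (0.18 mg/umol * V_mL * t_min)
= 3.9 / (0.18 * 0.1 * 45)
= 4.8148 FPU/mL

4.8148 FPU/mL


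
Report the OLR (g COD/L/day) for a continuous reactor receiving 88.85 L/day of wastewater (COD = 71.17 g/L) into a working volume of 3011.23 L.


OLR = Q * S / V
= 88.85 * 71.17 / 3011.23
= 2.1000 g/L/day

2.1000 g/L/day


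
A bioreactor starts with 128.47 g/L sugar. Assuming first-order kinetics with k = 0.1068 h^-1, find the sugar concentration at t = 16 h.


S = S0 * exp(-k * t)
S = 128.47 * exp(-0.1068 * 16)
S = 23.2637 g/L

23.2637 g/L


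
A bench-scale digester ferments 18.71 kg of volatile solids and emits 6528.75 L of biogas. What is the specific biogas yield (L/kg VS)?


Y = V / VS
= 6528.75 / 18.71
= 348.9444 L/kg VS

348.9444 L/kg VS


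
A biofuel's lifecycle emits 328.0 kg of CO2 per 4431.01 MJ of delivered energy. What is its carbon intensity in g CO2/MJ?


CI = CO2 * 1000 / E
= 328.0 * 1000 / 4431.01
= 74.0238 g CO2/MJ

74.0238 g CO2/MJ


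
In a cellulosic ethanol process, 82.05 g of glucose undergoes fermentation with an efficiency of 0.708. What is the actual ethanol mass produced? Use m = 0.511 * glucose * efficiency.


Actual ethanol: m = 0.511 * 82.05 * 0.708
m = 29.6847 g

29.6847 g


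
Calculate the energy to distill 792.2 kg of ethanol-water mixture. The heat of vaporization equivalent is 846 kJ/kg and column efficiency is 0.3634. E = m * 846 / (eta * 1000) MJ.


E = m * 846 / (eta * 1000)
= 792.2 * 846 / (0.3634 * 1000)
= 1844.2521 MJ

1844.2521 MJ


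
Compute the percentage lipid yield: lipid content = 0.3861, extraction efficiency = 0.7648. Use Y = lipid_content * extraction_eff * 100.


Y = lipid_content * extraction_eff * 100
= 0.3861 * 0.7648 * 100
= 29.5289%

29.5289%


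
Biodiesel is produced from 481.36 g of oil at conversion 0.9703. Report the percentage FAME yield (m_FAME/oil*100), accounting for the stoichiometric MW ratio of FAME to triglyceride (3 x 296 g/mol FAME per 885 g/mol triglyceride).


m_FAME = oil * conv * (3 * 296 / 885) = oil * conv * (888/885)
= 481.36 * 0.9703 * 888 / 885
= 468.6469 g
Y = m_FAME / oil * 100 = conv * (888/885) * 100
= 0.9703 * 888 / 885 * 100
= 97.36%

97.36%


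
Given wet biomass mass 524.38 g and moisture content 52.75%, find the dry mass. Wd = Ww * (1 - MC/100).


Wd = Ww * (1 - MC/100)
= 524.38 * (1 - 52.75/100)
= 247.7696 g

247.7696 g


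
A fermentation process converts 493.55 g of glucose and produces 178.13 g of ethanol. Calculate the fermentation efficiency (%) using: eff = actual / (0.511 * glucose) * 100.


Fermentation efficiency = (actual / (0.511 * glucose)) * 100
= (178.13 / (0.511 * 493.55)) * 100
= 70.6293%

70.6293%


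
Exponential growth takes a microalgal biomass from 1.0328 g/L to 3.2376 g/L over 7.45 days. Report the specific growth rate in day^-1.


mu = ln(X2/X1) / dt
= ln(3.2376/1.0328) / 7.45
= 0.1534 per day

0.1534 per day


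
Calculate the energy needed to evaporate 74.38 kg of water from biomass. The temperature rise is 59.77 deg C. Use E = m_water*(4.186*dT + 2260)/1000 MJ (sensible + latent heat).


E = m_water * (4.186 * dT + 2260) / 1000
= 74.38 * (4.186 * 59.77 + 2260) / 1000
= 186.7085 MJ

186.7085 MJ


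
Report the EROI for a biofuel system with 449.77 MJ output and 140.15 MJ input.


EROI = E_out / E_in
= 449.77 / 140.15
= 3.2092

3.2092


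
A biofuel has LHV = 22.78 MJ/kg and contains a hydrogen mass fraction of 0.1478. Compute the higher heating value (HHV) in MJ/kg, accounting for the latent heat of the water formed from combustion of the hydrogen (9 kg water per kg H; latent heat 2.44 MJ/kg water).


HHV = LHV + H_frac * 9 * 2.44
= 22.78 + 0.1478 * 9 * 2.44
= 26.0257 MJ/kg

26.0257 MJ/kg


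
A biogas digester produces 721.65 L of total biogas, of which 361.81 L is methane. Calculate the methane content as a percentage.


CH4% = V_CH4 / V_total * 100
= 361.81 / 721.65 * 100
= 50.1365%

50.1365%


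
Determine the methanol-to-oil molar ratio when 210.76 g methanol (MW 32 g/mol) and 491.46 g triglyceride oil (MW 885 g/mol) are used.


Molar ratio = n_MeOH / n_oil = (MeOH/32) / (oil/885) = (MeOH * 885) / (32 * oil)
= (210.76 * 885) / (32 * 491.46)
= 11.8602

11.8602


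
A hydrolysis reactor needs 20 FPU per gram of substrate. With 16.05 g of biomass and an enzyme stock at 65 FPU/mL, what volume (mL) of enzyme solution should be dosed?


V = dosage * m_sub / activity
V = 20 * 16.05 / 65
V = 4.9385 mL

4.9385 mL


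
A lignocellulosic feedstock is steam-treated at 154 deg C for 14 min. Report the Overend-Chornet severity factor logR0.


logR0 = log10(t * exp((T - 100) / 14.75))
= log10(14 * exp((154 - 100) / 14.75))
= 2.7361

2.7361


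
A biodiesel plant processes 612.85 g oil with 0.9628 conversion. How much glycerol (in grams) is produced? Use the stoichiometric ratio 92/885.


glycerol = oil * conv * (92/885)
= 612.85 * 0.9628 * 92 / 885
= 61.3387 g

61.3387 g


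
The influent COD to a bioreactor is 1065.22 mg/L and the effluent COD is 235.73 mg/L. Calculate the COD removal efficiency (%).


eta = (COD_in - COD_out) / COD_in * 100
= (1065.22 - 235.73) / 1065.22 * 100
= 77.8703%

77.8703%


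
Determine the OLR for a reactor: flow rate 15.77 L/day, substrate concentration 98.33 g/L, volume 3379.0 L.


OLR = Q * S / V
= 15.77 * 98.33 / 3379.0
= 0.4589 g/L/day

0.4589 g/L/day


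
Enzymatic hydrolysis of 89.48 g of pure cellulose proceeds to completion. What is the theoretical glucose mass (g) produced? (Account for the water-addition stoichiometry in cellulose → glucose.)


glucose = cellulose * 180/162
= 89.48 * 180/162
= 99.4222 g

99.4222 g


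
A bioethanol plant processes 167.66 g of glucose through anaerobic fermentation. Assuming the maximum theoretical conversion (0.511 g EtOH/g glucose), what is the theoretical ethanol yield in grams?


Theoretical ethanol yield: m_EtOH = 0.511 * m_glucose
m_EtOH = 0.511 * 167.66 = 85.6743 g

85.6743 g


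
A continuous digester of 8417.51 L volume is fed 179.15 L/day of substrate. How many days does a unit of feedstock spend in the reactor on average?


HRT = V / Q
= 8417.51 / 179.15
= 46.9858 days

46.9858 days


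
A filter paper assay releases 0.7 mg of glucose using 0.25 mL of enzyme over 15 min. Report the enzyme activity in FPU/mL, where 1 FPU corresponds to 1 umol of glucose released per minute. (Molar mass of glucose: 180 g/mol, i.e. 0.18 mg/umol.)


Activity = glucose_mg / (0.18 mg/umol * V_mL * t_min)
= 0.7 / (0.18 * 0.25 * 15)
= 1.0370 FPU/mL

1.0370 FPU/mL


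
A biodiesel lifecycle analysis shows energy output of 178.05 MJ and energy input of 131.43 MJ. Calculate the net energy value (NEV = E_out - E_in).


NEV = E_out - E_in
= 178.05 - 131.43
= 46.6200 MJ

46.6200 MJ


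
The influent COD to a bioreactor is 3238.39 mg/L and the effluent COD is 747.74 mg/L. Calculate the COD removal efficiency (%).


eta = (COD_in - COD_out) / COD_in * 100
= (3238.39 - 747.74) / 3238.39 * 100
= 76.9101%

76.9101%


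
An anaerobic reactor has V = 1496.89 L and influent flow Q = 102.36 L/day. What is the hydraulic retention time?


HRT = V / Q
= 1496.89 / 102.36
= 14.6238 days

14.6238 days


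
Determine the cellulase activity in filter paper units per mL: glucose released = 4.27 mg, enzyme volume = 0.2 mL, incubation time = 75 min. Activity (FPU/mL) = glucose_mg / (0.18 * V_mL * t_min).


Activity = glucose_mg / (0.18 mg/umol * V_mL * t_min)
= 4.27 / (0.18 * 0.2 * 75)
= 1.5815 FPU/mL

1.5815 FPU/mL


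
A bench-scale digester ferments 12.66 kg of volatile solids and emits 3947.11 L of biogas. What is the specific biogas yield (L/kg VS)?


Y = V / VS
= 3947.11 / 12.66
= 311.7780 L/kg VS

311.7780 L/kg VS


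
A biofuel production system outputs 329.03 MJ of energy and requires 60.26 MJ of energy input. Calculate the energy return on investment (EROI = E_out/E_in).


EROI = E_out / E_in
= 329.03 / 60.26
= 5.4602

5.4602


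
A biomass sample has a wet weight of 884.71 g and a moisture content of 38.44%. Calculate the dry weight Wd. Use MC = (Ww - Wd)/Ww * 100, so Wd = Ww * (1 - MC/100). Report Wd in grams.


Wd = Ww * (1 - MC/100)
= 884.71 * (1 - 38.44/100)
= 544.6275 g

544.6275 g


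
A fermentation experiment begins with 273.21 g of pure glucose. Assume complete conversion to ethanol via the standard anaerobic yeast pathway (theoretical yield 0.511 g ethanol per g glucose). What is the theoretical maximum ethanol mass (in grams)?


Theoretical ethanol yield: m_EtOH = 0.511 * m_glucose
m_EtOH = 0.511 * 273.21 = 139.6103 g

139.6103 g


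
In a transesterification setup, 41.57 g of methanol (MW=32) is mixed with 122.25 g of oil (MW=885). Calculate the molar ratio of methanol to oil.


Molar ratio = n_MeOH / n_oil = (MeOH/32) / (oil/885) = (MeOH * 885) / (32 * oil)
= (41.57 * 885) / (32 * 122.25)
= 9.4043

9.4043


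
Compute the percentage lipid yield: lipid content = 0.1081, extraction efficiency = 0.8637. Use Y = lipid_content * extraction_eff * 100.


Y = lipid_content * extraction_eff * 100
= 0.1081 * 0.8637 * 100
= 9.3366%

9.3366%
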